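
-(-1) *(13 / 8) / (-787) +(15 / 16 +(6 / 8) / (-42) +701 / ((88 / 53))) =410241423 / 969584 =423.11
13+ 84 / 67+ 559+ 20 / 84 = 806903 / 1407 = 573.49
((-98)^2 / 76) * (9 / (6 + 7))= 21609 / 247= 87.49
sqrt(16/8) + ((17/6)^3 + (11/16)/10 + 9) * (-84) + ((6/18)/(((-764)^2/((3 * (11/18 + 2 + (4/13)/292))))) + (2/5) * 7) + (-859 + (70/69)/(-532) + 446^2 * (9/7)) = sqrt(2) + 12821361283430755877/50833927042080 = 252221.97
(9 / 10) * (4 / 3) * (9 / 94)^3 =2187 / 2076460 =0.00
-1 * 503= -503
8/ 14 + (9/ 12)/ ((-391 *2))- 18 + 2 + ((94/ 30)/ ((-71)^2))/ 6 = -76637934469/ 4966998120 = -15.43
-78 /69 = -26 /23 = -1.13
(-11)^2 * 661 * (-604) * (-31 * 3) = 4492692732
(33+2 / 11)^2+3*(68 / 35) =4687559 / 4235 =1106.86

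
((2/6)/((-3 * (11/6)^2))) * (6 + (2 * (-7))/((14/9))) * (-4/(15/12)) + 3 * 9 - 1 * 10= 10093/605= 16.68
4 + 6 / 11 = 50 / 11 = 4.55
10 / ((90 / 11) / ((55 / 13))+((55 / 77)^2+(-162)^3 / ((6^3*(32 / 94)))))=-948640 / 5484691973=-0.00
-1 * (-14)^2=-196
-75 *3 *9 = -2025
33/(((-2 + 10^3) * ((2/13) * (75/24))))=858/12475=0.07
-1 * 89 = -89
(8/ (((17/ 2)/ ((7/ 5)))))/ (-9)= -112/ 765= -0.15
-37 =-37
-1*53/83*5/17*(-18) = 4770/1411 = 3.38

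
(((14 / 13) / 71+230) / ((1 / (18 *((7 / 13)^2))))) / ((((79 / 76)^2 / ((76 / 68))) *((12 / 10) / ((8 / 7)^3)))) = 178937012551680 / 115848269173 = 1544.58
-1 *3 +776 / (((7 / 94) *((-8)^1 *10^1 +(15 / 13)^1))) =-969797 / 7175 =-135.16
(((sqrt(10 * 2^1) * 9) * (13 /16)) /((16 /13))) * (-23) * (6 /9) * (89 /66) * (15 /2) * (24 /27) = -1729715 * sqrt(5) /1056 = -3662.65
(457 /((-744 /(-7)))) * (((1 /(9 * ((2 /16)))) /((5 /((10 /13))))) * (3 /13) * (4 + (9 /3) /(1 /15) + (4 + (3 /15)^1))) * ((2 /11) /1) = 3403736 /2593305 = 1.31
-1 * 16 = -16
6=6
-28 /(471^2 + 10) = -4 /31693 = -0.00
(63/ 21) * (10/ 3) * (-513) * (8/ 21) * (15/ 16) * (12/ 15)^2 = -8208/ 7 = -1172.57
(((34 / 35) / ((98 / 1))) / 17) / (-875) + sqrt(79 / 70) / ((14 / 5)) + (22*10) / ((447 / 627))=sqrt(5530) / 196 + 68998737351 / 223593125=308.97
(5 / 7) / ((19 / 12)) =60 / 133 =0.45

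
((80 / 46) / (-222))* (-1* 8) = 160 / 2553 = 0.06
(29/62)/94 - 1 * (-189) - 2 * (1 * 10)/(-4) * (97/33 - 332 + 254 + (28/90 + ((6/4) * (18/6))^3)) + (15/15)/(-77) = 2187977755/8077608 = 270.87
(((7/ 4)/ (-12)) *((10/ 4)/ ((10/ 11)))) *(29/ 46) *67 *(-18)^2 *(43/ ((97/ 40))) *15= -13027377825/ 8924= -1459813.74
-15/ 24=-5/ 8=-0.62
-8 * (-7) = 56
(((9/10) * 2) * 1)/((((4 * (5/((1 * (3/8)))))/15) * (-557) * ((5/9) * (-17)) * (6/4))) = 243/3787600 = 0.00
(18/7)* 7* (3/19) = 2.84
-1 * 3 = -3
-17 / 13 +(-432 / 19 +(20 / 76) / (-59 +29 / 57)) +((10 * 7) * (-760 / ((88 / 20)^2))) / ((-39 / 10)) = 203436477847 / 298929774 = 680.55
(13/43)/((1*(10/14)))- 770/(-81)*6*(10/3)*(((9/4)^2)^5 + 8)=1446565695231587/2282618880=633730.72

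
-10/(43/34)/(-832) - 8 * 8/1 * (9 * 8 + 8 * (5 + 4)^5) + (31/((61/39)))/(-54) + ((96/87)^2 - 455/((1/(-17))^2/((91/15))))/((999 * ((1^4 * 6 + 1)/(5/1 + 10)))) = -30239407.50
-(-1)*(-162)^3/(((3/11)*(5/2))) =-31177872/5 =-6235574.40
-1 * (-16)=16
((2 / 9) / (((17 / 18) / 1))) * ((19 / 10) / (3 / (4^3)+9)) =2432 / 49215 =0.05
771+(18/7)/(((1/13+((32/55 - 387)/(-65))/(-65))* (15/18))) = 2201961/3941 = 558.73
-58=-58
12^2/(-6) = -24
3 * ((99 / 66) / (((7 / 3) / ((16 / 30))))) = 36 / 35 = 1.03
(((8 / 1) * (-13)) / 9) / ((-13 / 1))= 8 / 9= 0.89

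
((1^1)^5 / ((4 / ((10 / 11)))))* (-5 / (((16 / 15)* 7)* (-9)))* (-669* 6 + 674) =-104375 / 1848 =-56.48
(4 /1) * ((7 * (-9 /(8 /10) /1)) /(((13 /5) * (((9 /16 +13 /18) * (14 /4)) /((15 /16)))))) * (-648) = 16368.40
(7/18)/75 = 7/1350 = 0.01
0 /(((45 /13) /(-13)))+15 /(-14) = -15 /14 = -1.07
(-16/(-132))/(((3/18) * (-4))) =-2/11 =-0.18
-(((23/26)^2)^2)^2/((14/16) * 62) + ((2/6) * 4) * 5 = 6.66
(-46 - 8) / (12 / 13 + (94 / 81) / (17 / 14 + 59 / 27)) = -1353105 / 31684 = -42.71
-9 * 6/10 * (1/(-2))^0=-27/5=-5.40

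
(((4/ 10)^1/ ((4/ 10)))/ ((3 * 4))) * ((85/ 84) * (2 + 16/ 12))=425/ 1512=0.28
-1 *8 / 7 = -8 / 7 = -1.14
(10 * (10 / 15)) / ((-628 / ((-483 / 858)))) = 805 / 134706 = 0.01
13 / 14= 0.93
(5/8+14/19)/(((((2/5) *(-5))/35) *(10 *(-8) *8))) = 1449/38912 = 0.04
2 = 2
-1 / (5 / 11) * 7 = -77 / 5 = -15.40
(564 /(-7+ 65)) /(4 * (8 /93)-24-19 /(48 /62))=-69936 /346637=-0.20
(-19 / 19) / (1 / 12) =-12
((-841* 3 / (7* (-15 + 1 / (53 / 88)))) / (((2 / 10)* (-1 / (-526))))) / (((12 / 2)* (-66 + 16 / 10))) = -293067475 / 1593578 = -183.91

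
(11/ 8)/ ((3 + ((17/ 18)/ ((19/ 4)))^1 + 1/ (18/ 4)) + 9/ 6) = 19/ 68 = 0.28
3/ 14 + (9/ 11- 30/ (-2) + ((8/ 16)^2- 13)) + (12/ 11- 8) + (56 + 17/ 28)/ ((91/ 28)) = 55219/ 4004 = 13.79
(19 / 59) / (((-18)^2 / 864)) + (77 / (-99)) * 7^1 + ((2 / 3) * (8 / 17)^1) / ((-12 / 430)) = -15.83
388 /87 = 4.46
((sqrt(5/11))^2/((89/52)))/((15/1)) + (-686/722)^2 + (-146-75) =-84236051912/382752777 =-220.08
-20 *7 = -140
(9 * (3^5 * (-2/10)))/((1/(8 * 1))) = -17496/5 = -3499.20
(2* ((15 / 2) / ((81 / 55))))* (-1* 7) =-71.30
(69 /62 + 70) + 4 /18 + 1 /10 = 99652 /1395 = 71.44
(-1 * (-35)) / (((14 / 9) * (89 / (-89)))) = -22.50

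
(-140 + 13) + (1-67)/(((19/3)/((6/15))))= -12461/95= -131.17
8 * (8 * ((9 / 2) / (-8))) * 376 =-13536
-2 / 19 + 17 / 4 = 315 / 76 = 4.14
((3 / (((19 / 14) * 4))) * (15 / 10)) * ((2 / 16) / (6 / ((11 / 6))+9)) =77 / 9120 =0.01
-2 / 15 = -0.13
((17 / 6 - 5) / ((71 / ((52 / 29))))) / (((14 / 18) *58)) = -507 / 417977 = -0.00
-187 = -187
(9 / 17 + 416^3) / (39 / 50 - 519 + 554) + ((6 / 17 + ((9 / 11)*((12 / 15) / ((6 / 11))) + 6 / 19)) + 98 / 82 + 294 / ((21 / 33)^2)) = 238431548893557 / 118458635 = 2012783.19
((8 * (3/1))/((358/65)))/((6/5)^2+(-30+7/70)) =-39000/254717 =-0.15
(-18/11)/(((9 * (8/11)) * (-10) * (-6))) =-1/240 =-0.00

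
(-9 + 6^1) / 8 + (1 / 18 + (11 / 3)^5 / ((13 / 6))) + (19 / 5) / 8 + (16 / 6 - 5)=1599044 / 5265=303.71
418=418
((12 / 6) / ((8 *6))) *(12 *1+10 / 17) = 107 / 204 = 0.52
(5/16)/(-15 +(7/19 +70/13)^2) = 0.02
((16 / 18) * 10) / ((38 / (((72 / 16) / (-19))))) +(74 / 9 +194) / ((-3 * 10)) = -66242 / 9747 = -6.80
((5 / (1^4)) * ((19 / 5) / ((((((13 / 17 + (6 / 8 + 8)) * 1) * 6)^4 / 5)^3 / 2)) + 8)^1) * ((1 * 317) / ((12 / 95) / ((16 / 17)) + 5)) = 13778732689937105763086029831999036533332370400 / 5579094196842788755835298895122508329618831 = 2469.71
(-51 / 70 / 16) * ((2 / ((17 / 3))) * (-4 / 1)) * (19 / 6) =57 / 280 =0.20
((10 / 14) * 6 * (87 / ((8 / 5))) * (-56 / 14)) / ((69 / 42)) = -13050 / 23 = -567.39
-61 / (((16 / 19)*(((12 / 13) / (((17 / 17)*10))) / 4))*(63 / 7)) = -75335 / 216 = -348.77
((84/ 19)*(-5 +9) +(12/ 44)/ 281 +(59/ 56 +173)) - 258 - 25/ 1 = -91.26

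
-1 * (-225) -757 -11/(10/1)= -5331/10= -533.10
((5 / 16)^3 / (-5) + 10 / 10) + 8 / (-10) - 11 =-221309 / 20480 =-10.81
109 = 109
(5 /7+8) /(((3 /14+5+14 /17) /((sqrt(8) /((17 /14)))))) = 3416 * sqrt(2) /1437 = 3.36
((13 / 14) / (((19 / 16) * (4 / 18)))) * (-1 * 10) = -4680 / 133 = -35.19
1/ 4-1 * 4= -15/ 4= -3.75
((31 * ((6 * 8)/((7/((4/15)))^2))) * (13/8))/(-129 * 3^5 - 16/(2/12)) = -12896/115553025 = -0.00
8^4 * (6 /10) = 12288 /5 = 2457.60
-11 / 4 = -2.75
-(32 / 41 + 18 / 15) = -406 / 205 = -1.98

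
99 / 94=1.05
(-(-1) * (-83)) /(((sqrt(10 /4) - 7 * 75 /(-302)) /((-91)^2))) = -21795012330 /9523+31343303446 * sqrt(10) /47615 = -207053.10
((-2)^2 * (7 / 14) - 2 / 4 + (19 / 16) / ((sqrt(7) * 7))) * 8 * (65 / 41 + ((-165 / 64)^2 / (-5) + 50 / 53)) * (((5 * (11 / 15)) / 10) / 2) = 446237363 * sqrt(7) / 10467115008 + 23486177 / 8900608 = 2.75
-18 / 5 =-3.60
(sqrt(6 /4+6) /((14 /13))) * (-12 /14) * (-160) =3120 * sqrt(30) /49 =348.75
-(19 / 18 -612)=10997 / 18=610.94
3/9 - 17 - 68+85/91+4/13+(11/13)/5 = -113644/1365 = -83.26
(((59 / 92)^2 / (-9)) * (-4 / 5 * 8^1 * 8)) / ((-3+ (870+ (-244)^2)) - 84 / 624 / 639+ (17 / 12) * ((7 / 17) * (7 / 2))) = 0.00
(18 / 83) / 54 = 1 / 249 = 0.00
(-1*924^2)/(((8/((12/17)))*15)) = -426888/85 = -5022.21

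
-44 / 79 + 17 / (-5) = -1563 / 395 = -3.96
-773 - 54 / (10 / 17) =-4324 / 5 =-864.80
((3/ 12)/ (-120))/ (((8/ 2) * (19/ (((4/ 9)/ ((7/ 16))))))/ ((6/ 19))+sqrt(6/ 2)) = -2527/ 287342445+32 * sqrt(3)/ 862027335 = -0.00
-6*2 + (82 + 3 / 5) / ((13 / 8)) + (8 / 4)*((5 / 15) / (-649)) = 4914098 / 126555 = 38.83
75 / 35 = 15 / 7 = 2.14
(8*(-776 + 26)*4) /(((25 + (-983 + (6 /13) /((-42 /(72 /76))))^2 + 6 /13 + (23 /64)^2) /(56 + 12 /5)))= -5720747356979200 /3944177175865307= -1.45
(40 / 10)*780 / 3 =1040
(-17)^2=289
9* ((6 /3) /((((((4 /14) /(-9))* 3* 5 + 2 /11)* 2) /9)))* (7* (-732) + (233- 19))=45935505 /34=1351044.26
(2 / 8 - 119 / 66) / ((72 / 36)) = -0.78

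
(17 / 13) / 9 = 17 / 117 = 0.15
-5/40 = -1/8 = -0.12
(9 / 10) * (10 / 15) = 0.60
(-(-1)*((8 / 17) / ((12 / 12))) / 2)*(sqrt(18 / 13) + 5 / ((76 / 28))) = 12*sqrt(26) / 221 + 140 / 323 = 0.71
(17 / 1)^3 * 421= 2068373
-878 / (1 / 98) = -86044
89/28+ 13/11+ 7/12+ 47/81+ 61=66.52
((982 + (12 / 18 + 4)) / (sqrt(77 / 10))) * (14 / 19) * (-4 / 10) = -2368 * sqrt(770) / 627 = -104.80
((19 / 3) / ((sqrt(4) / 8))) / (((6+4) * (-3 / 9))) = -38 / 5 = -7.60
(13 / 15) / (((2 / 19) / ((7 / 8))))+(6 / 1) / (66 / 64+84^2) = 26033167 / 3613200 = 7.21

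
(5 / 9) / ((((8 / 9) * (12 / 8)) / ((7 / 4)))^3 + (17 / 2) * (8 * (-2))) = -0.00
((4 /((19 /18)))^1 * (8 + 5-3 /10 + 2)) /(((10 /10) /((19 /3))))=1764 /5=352.80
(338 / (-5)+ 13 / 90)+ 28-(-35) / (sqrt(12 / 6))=-3551 / 90+ 35*sqrt(2) / 2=-14.71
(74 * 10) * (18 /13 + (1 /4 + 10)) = 111925 /13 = 8609.62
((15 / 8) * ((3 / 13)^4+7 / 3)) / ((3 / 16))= 2001700 / 85683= 23.36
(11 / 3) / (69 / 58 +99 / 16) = 5104 / 10269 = 0.50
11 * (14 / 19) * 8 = 1232 / 19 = 64.84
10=10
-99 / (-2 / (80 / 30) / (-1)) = -132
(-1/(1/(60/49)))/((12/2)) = -10/49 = -0.20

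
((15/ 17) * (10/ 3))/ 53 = 0.06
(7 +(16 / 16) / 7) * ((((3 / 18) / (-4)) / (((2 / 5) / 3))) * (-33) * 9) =37125 / 56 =662.95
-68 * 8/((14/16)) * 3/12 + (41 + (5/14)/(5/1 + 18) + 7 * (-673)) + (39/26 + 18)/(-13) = -111019/23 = -4826.91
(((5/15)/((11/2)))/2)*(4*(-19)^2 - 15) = 1429/33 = 43.30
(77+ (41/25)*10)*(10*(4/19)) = 3736/19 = 196.63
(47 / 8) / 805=0.01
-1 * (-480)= 480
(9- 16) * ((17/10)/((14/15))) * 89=-4539/4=-1134.75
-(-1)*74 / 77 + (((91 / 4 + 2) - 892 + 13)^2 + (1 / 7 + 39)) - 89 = 898983213 / 1232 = 729694.17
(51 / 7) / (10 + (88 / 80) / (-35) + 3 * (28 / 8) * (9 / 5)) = 425 / 1684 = 0.25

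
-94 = -94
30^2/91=900/91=9.89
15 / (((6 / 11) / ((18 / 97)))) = 495 / 97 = 5.10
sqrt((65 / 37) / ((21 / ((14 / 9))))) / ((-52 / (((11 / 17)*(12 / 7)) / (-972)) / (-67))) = -737*sqrt(14430) / 166908924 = -0.00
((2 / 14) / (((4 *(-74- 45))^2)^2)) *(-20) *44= -55 / 22459799152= -0.00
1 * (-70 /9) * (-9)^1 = 70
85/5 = 17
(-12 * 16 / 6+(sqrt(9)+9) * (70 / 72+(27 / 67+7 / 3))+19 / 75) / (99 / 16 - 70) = -0.20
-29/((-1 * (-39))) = -29/39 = -0.74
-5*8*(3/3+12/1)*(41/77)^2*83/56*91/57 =-117896935/337953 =-348.86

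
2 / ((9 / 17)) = 34 / 9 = 3.78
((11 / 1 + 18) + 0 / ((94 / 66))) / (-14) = -29 / 14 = -2.07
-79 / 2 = -39.50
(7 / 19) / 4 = 7 / 76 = 0.09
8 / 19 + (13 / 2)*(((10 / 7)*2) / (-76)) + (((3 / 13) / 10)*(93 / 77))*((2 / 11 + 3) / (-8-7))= 178643 / 1046045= 0.17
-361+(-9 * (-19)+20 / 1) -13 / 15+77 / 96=-81631 / 480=-170.06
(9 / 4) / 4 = 9 / 16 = 0.56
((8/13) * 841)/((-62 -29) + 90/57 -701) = -63916/97617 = -0.65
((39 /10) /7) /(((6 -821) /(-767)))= 29913 /57050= 0.52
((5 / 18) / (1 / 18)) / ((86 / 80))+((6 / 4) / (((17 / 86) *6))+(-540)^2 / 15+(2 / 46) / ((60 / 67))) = 19616699987 / 1008780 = 19445.96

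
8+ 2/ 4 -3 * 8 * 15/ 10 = -55/ 2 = -27.50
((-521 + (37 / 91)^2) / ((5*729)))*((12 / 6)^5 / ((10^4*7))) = -8626064 / 132056071875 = -0.00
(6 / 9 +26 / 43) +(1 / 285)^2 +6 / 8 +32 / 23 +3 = 2060546831 / 321326100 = 6.41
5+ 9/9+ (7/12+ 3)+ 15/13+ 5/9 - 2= 4349/468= 9.29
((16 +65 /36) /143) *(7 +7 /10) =4487 /4680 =0.96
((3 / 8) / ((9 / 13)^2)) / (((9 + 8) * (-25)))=-169 / 91800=-0.00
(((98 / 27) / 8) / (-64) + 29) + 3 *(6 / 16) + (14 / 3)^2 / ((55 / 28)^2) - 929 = -18676531873 / 20908800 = -893.24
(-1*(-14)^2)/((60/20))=-196/3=-65.33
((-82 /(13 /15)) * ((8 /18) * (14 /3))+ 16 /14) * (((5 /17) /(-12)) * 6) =399460 /13923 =28.69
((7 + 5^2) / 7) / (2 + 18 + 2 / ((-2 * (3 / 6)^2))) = 2 / 7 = 0.29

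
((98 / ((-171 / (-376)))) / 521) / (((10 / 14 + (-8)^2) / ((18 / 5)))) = 515872 / 22421235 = 0.02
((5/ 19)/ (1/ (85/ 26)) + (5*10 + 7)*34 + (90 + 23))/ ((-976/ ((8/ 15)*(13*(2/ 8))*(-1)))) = 337873/ 92720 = 3.64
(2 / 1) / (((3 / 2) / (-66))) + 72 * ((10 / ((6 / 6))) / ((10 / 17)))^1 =1136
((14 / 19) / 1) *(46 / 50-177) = -61628 / 475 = -129.74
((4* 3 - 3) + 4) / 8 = 1.62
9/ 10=0.90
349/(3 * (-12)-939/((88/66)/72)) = -349/50742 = -0.01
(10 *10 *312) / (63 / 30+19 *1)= 312000 / 211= 1478.67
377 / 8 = 47.12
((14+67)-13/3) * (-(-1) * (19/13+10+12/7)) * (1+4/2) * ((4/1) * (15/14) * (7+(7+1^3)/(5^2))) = 95069.22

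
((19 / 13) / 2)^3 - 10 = -9.61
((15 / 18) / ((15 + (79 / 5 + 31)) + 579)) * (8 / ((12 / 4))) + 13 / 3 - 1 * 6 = -11990 / 7209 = -1.66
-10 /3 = -3.33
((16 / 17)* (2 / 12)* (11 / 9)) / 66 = 4 / 1377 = 0.00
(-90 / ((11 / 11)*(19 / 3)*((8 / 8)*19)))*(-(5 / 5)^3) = 270 / 361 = 0.75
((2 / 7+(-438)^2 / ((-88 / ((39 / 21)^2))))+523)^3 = -428884017766425061443 / 1252726552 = -342360443371.86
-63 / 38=-1.66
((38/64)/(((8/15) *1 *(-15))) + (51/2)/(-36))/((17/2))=-601/6528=-0.09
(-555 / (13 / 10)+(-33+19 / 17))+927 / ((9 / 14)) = 217286 / 221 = 983.19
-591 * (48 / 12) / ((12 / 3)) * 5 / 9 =-985 / 3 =-328.33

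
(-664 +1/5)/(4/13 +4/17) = -1222.50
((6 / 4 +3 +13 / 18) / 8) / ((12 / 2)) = 47 / 432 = 0.11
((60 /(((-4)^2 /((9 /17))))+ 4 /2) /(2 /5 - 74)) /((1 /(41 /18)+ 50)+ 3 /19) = -211109 /197264192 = -0.00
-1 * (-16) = 16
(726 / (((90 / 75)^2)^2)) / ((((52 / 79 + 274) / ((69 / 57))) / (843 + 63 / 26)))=1006807649375 / 771754464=1304.57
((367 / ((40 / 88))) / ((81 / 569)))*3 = 2297053 / 135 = 17015.21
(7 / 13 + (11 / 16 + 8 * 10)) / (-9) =-16895 / 1872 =-9.03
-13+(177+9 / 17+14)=3035 / 17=178.53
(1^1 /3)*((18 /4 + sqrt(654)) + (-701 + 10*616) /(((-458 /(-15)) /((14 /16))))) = sqrt(654) /3 + 196561 /3664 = 62.17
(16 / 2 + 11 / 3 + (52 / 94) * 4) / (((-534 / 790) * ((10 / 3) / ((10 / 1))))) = -773015 / 12549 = -61.60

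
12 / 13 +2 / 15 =206 / 195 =1.06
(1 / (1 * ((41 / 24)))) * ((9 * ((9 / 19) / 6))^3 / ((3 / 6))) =118098 / 281219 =0.42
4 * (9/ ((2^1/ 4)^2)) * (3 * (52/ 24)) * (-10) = -9360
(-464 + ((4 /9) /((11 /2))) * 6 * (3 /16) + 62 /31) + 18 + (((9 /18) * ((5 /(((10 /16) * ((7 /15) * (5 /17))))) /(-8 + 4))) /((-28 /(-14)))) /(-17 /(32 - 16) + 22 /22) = -385.62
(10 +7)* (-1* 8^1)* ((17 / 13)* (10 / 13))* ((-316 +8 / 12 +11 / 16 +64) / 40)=3476959 / 4056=857.24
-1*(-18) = 18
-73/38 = -1.92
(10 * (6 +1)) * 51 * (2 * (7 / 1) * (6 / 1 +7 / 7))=349860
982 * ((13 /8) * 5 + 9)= 67267 /4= 16816.75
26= 26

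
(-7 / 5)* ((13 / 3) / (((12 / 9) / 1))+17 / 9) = -259 / 36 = -7.19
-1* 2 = -2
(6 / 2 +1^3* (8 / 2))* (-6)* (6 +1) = -294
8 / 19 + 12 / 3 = 84 / 19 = 4.42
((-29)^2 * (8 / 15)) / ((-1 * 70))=-3364 / 525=-6.41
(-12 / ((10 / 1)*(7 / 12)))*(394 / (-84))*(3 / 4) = 1773 / 245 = 7.24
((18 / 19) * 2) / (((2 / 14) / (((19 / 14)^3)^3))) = 152852067369 / 737894528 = 207.15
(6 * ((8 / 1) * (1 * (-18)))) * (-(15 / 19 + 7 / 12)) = 22536 / 19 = 1186.11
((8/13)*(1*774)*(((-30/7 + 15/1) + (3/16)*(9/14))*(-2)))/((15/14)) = -626166/65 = -9633.32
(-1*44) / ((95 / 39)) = -1716 / 95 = -18.06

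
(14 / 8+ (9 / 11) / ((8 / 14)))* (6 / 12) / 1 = 35 / 22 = 1.59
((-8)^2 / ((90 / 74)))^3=13278380032 / 91125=145716.10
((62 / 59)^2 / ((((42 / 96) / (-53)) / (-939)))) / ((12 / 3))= 765217392 / 24367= 31403.84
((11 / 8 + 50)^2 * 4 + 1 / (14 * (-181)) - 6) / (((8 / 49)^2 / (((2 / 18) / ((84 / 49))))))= 513576942067 / 20017152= 25656.84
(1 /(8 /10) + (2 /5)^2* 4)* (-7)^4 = 453789 /100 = 4537.89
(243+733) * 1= 976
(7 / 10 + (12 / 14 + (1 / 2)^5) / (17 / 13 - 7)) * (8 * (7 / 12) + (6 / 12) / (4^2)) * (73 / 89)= 494733921 / 236042240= 2.10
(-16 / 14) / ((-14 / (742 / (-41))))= -1.48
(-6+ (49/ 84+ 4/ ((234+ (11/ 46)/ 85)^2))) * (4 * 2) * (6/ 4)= -54413062777265/ 837135332401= -65.00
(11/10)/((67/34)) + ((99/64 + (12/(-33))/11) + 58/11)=19054053/2594240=7.34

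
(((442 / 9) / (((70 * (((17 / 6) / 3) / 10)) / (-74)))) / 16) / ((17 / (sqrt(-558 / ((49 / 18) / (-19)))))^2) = -45896058 / 99127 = -463.00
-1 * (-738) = 738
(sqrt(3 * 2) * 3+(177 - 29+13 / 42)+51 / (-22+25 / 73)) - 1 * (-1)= 3 * sqrt(6)+191335 / 1302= 154.30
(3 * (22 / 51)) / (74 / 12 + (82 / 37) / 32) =39072 / 188275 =0.21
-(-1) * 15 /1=15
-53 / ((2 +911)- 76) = -0.06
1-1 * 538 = -537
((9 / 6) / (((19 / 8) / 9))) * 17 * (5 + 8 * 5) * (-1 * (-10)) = 826200 / 19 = 43484.21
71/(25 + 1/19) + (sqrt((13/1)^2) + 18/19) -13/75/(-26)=11387347/678300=16.79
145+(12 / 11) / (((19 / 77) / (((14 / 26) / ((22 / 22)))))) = 36403 / 247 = 147.38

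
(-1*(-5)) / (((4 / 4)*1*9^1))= 5 / 9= 0.56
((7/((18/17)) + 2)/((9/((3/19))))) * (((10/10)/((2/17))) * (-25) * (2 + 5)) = -461125/2052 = -224.72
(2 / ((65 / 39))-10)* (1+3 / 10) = -286 / 25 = -11.44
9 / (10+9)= 9 / 19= 0.47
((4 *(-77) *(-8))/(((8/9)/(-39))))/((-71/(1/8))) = 27027/142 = 190.33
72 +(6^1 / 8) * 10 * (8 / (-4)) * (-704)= 10632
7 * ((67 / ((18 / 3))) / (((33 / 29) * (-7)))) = -1943 / 198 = -9.81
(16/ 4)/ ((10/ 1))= 0.40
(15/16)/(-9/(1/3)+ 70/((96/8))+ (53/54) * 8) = -405/5752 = -0.07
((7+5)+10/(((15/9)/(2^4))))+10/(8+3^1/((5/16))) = 4777/44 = 108.57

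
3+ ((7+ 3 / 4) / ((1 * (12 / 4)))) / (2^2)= 175 / 48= 3.65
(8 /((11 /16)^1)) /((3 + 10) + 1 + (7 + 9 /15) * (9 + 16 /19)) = 160 /1221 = 0.13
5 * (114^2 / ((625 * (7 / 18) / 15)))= 701784 / 175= 4010.19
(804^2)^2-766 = 417853644290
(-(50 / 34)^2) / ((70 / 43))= -5375 / 4046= -1.33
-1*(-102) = 102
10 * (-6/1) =-60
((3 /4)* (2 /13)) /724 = 3 /18824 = 0.00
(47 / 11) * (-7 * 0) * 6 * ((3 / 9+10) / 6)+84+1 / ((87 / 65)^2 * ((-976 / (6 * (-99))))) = 34613697 / 410408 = 84.34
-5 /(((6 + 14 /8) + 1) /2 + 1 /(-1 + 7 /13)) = -120 /53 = -2.26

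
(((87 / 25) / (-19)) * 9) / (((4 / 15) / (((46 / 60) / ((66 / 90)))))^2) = -3727863 / 147136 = -25.34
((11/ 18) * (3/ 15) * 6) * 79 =869/ 15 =57.93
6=6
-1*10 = -10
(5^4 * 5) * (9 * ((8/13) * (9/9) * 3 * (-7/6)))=-787500/13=-60576.92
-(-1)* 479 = 479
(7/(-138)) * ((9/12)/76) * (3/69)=-7/321632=-0.00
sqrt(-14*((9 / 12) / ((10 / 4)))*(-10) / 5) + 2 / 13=2 / 13 + sqrt(210) / 5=3.05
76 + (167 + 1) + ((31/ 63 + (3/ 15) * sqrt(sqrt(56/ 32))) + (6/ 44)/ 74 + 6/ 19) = sqrt(2) * 7^(1/ 4)/ 10 + 477064571/ 1948716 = 245.04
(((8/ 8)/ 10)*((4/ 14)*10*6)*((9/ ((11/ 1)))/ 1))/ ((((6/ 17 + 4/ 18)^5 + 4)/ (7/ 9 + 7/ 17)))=384682859262/ 936765123635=0.41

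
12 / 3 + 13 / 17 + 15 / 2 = 417 / 34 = 12.26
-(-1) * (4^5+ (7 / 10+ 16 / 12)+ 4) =30901 / 30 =1030.03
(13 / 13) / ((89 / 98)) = 98 / 89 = 1.10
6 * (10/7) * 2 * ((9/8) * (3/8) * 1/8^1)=405/448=0.90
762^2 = 580644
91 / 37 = 2.46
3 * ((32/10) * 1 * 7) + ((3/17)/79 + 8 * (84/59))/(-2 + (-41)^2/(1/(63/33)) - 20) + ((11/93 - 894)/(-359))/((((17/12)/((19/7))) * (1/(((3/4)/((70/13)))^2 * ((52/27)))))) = 214359049320586963127/3181259275109040300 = 67.38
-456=-456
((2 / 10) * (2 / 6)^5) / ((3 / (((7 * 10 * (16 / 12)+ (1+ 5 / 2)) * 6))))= 581 / 3645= 0.16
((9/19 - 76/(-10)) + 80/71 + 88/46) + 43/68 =123908993/10549180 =11.75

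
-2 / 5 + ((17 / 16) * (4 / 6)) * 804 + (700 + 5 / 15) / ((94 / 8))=886471 / 1410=628.70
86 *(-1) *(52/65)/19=-344/95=-3.62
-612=-612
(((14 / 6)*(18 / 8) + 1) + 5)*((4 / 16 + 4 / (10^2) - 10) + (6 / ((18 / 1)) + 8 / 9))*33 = -252087 / 80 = -3151.09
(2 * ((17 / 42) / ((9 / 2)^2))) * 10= 680 / 1701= 0.40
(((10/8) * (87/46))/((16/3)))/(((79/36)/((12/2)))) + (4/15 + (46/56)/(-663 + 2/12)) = 17935904347/12140031120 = 1.48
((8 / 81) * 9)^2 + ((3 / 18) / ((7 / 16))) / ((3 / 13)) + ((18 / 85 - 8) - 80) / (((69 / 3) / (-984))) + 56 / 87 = 3758.89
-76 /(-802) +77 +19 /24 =749579 /9624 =77.89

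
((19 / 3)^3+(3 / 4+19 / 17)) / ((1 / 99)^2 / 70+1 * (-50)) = -5969329905 / 1166318966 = -5.12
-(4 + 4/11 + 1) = -59/11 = -5.36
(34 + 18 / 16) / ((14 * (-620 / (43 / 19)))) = -12083 / 1319360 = -0.01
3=3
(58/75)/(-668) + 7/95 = 34519/475950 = 0.07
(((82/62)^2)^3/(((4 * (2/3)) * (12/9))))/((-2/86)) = -1838290341267/28400117792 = -64.73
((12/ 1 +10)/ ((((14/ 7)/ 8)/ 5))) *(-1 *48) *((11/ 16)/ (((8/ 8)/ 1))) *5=-72600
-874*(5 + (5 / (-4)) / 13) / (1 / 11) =-1225785 / 26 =-47145.58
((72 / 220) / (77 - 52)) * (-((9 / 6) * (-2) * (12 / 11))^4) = -30233088 / 20131375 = -1.50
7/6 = 1.17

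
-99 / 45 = -11 / 5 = -2.20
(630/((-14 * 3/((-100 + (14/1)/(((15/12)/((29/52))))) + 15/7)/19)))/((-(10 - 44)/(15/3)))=11879655/3094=3839.58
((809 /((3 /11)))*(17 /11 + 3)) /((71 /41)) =1658450 /213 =7786.15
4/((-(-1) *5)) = 4/5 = 0.80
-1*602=-602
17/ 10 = 1.70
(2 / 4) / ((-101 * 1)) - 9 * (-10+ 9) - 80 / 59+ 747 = 8993789 / 11918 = 754.64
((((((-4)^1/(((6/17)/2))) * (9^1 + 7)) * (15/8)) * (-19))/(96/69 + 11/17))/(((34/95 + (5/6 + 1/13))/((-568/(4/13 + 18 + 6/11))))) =-380059738515600/2523930833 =-150582.47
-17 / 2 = -8.50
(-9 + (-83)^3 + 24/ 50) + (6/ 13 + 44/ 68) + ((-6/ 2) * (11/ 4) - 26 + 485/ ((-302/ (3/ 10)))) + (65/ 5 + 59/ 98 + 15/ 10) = -46750915599679/ 81758950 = -571814.04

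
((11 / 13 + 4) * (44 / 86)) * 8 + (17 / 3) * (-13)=-90275 / 1677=-53.83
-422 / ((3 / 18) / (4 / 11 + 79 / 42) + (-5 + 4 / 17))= 89.97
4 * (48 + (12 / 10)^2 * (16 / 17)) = 83904 / 425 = 197.42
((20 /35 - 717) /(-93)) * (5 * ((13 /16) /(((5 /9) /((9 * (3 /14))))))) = 5280795 /48608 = 108.64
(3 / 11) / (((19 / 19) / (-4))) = -12 / 11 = -1.09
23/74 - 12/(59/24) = -19955/4366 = -4.57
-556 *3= -1668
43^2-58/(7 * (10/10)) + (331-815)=1356.71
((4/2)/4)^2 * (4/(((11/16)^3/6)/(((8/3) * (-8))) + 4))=524288/2095821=0.25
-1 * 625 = -625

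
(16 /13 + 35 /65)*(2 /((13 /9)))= 414 /169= 2.45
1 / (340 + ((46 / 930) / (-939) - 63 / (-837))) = 436635 / 148488742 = 0.00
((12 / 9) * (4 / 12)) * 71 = 284 / 9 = 31.56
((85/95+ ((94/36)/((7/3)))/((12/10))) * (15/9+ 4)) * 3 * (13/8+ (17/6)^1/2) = 10857509/114912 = 94.49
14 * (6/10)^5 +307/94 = 1279163/293750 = 4.35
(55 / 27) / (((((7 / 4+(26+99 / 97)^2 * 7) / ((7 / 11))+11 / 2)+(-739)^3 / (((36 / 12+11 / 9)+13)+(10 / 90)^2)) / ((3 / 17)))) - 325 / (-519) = 0.63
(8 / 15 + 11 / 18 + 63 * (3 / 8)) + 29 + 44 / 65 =54.45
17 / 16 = 1.06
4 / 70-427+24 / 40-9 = -15237 / 35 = -435.34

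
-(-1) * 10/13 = 10/13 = 0.77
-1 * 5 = -5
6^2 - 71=-35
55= 55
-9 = -9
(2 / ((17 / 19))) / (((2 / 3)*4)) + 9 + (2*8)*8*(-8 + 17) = 79005 / 68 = 1161.84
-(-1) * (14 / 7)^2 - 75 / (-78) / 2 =233 / 52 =4.48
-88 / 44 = -2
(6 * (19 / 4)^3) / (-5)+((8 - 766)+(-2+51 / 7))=-987079 / 1120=-881.32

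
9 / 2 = 4.50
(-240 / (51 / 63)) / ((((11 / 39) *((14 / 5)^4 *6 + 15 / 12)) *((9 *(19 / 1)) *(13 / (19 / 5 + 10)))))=-57960000 / 3286912277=-0.02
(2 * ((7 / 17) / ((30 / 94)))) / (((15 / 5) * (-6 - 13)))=-658 / 14535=-0.05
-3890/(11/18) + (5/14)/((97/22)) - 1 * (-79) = -46952924/7469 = -6286.37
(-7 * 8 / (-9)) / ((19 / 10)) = 560 / 171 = 3.27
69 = 69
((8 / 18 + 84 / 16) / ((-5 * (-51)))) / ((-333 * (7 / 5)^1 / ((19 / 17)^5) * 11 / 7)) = -507600295 / 9548918846676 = -0.00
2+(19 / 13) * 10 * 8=1546 / 13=118.92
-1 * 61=-61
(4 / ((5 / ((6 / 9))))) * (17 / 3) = 3.02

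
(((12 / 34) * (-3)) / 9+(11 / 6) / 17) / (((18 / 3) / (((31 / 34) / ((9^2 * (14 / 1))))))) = -31 / 23596272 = -0.00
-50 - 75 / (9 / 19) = -625 / 3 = -208.33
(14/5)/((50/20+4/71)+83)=1988/60745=0.03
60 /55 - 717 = -7875 /11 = -715.91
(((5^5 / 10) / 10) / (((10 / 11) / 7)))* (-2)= -1925 / 4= -481.25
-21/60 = -7/20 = -0.35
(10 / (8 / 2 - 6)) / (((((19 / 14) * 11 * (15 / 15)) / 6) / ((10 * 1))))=-20.10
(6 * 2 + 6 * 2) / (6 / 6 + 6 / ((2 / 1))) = 6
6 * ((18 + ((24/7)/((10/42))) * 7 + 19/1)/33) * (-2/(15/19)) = -63.47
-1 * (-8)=8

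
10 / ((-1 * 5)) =-2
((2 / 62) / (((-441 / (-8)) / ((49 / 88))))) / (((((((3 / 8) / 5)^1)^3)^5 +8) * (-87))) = -1073741824000000000000000 / 2293538305867776003831201215721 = -0.00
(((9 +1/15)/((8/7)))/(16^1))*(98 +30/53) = 77707/1590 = 48.87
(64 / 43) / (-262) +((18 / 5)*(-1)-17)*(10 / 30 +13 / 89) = -74308192 / 7520055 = -9.88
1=1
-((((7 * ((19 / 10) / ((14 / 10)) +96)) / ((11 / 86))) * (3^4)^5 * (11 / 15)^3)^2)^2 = -703467516049194760638237294828323082687123007488642986534001 / 244140625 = -2881402945737501739574220000000000000000000000000000.00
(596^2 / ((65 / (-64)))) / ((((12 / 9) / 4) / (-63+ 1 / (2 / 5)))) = 4126189056 / 65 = 63479831.63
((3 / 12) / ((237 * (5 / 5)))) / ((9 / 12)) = 1 / 711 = 0.00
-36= -36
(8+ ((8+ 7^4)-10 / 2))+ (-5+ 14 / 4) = 2410.50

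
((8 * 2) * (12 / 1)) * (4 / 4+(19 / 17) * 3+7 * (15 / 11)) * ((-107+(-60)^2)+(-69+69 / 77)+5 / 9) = 394854717568 / 43197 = 9140790.28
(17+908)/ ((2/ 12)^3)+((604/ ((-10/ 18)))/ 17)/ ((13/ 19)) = 220675716/ 1105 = 199706.53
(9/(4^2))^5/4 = 59049/4194304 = 0.01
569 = 569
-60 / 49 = -1.22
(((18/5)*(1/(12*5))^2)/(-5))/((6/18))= -3/5000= -0.00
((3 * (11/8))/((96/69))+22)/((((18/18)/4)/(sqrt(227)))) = 6391 * sqrt(227)/64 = 1504.53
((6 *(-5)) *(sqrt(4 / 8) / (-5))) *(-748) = -2244 *sqrt(2) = -3173.50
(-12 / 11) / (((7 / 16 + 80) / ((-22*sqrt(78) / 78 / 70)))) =32*sqrt(78) / 585585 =0.00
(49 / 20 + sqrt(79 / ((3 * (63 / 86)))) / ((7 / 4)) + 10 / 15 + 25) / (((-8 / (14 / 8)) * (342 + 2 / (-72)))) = -35427 / 1969760 - sqrt(142674) / 172354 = -0.02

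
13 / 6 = 2.17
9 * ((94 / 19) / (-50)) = -423 / 475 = -0.89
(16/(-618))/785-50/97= -12129026/23528805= -0.52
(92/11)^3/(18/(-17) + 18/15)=16547120/3993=4144.03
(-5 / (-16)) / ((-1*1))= -5 / 16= -0.31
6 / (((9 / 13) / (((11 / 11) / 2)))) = 4.33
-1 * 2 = -2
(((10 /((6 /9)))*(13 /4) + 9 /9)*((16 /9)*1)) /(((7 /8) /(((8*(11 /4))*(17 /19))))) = 2381632 /1197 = 1989.67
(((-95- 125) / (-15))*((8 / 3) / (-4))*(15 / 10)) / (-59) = 44 / 177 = 0.25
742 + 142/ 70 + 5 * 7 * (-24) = -3359/ 35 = -95.97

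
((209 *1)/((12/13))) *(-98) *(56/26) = -143374/3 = -47791.33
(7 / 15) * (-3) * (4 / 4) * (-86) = 602 / 5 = 120.40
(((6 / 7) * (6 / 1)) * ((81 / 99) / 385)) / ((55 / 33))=972 / 148225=0.01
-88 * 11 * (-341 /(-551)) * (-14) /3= 4621232 /1653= 2795.66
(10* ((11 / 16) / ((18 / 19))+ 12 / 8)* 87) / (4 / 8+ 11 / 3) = 18589 / 40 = 464.72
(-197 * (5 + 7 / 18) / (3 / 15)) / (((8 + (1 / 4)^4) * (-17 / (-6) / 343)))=-8389615360 / 104499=-80284.17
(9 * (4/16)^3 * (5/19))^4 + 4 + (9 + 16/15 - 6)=8.07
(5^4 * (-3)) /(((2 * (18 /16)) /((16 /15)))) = -8000 /9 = -888.89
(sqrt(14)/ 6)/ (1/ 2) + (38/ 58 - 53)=-1518/ 29 + sqrt(14)/ 3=-51.10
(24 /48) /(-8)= -1 /16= -0.06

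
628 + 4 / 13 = 8168 / 13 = 628.31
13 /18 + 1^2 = 31 /18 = 1.72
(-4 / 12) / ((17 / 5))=-5 / 51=-0.10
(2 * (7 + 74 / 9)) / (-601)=-274 / 5409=-0.05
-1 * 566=-566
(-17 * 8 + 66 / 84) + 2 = -1865 / 14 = -133.21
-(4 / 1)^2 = -16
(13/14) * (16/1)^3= 26624/7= 3803.43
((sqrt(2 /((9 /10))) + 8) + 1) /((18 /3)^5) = sqrt(5) /11664 + 1 /864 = 0.00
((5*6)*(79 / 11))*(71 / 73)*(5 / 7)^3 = 21033750 / 275429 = 76.37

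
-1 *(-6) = 6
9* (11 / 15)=33 / 5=6.60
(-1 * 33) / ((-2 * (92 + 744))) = 3 / 152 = 0.02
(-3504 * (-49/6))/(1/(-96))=-2747136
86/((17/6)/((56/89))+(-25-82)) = -28896/34439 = -0.84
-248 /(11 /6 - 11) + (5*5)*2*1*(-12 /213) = 94648 /3905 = 24.24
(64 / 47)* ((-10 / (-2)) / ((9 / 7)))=2240 / 423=5.30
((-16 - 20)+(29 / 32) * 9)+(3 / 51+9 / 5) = -70679 / 2720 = -25.98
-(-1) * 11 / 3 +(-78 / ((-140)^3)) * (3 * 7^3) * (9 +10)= 50669 / 12000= 4.22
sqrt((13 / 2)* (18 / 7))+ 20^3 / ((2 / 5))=3* sqrt(91) / 7+ 20000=20004.09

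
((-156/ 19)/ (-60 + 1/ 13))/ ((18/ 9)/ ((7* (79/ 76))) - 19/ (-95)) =431340/ 1494901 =0.29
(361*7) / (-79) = -2527 / 79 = -31.99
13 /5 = 2.60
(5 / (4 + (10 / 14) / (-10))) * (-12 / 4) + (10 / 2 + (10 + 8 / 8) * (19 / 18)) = 2533 / 198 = 12.79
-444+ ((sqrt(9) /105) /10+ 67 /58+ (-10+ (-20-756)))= -6236373 /5075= -1228.84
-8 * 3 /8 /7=-3 /7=-0.43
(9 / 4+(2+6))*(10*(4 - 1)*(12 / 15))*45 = 11070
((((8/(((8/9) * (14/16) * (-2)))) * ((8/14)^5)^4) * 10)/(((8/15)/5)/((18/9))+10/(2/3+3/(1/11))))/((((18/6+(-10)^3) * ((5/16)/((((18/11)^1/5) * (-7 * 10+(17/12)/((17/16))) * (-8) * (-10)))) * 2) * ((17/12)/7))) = -569239005120953529139200/19740969976217662074840553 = -0.03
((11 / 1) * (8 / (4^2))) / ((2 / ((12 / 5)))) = 33 / 5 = 6.60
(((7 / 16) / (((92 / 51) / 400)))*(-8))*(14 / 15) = -16660 / 23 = -724.35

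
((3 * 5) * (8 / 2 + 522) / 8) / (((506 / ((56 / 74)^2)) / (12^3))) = 668062080 / 346357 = 1928.83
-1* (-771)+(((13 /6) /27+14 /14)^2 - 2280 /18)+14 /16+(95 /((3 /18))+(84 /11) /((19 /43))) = 13533213601 /10969992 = 1233.66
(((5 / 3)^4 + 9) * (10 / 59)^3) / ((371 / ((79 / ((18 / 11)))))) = 588313000 / 55546598961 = 0.01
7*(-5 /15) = -2.33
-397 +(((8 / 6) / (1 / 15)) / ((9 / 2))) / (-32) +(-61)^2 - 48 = 117931 / 36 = 3275.86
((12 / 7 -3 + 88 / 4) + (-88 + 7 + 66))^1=40 / 7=5.71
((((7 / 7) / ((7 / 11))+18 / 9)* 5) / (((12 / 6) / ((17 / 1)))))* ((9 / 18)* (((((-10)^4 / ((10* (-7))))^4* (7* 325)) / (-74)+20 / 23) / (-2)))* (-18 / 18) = -1985546874865158125 / 4086502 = -485879335153.92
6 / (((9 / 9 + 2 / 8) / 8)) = 192 / 5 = 38.40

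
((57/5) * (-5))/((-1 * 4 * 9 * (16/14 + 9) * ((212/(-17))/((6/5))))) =-2261/150520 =-0.02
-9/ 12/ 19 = -3/ 76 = -0.04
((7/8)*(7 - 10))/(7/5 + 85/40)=-35/47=-0.74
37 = 37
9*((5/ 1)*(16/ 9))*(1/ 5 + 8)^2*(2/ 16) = 3362/ 5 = 672.40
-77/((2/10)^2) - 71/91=-175246/91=-1925.78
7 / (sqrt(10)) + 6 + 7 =7* sqrt(10) / 10 + 13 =15.21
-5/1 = -5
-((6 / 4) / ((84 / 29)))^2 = -841 / 3136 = -0.27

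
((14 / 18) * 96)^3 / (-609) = -1605632 / 2349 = -683.54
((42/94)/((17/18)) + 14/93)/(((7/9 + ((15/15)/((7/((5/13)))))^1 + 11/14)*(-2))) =-12650820/65662619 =-0.19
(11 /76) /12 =11 /912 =0.01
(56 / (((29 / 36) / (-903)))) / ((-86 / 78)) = 1651104 / 29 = 56934.62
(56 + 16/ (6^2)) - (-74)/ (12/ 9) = 2015/ 18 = 111.94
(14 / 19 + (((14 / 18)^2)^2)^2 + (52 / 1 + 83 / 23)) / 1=1062458629220 / 18811417077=56.48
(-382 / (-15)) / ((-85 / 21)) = -2674 / 425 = -6.29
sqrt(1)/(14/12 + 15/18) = 1/2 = 0.50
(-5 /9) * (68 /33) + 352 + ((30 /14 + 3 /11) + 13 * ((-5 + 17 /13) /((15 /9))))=3372874 /10395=324.47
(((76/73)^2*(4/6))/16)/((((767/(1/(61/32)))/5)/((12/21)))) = 462080/5235886383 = 0.00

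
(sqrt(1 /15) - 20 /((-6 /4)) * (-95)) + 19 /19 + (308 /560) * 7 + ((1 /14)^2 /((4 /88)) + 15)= -3665311 /2940 + sqrt(15) /15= -1246.45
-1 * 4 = -4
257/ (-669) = -257/ 669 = -0.38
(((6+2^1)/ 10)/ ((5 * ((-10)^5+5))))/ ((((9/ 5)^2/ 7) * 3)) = -4/ 3471255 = -0.00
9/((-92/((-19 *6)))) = 513/46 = 11.15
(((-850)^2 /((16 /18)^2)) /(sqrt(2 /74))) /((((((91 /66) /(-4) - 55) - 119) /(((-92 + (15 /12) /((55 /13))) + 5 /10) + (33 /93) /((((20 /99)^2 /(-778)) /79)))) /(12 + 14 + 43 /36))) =6961308429478498425*sqrt(37) /91317568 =463700326279.83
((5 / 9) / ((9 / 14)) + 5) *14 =6650 / 81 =82.10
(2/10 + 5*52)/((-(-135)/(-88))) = -114488/675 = -169.61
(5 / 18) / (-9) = -5 / 162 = -0.03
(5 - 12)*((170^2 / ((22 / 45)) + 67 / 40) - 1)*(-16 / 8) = 182072079 / 220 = 827600.36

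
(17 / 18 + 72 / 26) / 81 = 869 / 18954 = 0.05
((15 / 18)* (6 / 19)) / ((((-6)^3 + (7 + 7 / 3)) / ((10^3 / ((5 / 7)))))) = -1050 / 589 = -1.78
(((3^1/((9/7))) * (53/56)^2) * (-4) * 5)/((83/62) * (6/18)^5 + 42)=-7053399/7087976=-1.00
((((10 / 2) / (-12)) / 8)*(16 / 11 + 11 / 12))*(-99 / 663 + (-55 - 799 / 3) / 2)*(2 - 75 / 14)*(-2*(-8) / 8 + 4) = -7842507655 / 19603584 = -400.05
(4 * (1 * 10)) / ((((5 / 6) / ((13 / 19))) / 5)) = 3120 / 19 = 164.21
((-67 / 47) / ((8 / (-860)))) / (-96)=-14405 / 9024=-1.60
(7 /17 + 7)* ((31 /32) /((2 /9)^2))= 158193 /1088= 145.40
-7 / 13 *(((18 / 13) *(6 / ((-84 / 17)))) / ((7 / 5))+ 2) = -509 / 1183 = -0.43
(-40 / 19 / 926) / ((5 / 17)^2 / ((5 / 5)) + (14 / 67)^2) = -25946420 / 1485540593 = -0.02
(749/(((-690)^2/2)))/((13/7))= 5243/3094650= 0.00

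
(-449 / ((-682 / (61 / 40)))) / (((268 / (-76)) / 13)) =-3.70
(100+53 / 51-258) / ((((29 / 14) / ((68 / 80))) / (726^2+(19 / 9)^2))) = -478466245019 / 14094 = -33948222.29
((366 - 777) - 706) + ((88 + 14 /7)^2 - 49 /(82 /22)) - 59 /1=283345 /41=6910.85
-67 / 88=-0.76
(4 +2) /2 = 3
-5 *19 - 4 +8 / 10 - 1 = -496 / 5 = -99.20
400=400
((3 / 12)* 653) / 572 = 653 / 2288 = 0.29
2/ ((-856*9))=-1/ 3852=-0.00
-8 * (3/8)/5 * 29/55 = -87/275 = -0.32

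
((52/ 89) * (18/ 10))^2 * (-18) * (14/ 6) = -9199008/ 198025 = -46.45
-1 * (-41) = 41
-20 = -20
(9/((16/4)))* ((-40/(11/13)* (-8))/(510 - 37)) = 9360/5203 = 1.80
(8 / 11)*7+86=1002 / 11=91.09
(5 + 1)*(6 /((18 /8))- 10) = -44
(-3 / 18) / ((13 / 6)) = -1 / 13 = -0.08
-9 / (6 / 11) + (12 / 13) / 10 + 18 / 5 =-333 / 26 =-12.81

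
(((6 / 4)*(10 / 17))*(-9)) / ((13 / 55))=-7425 / 221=-33.60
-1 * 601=-601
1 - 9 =-8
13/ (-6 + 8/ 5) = -65/ 22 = -2.95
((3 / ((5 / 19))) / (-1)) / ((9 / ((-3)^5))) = 1539 / 5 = 307.80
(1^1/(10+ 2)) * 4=1/3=0.33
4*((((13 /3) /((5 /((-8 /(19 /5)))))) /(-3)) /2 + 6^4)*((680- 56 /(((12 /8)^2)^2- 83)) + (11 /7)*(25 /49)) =258465360596176 /73140291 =3533830.08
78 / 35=2.23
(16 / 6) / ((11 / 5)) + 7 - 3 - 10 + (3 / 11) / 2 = -307 / 66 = -4.65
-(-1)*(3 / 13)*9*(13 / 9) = 3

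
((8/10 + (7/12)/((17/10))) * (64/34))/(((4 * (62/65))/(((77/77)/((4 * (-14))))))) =-0.01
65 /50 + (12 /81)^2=1.32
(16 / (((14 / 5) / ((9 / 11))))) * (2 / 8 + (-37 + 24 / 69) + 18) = -152370 / 1771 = -86.04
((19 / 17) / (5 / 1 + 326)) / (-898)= -19 / 5053046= -0.00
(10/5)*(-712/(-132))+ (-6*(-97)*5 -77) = 93845/33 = 2843.79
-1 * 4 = -4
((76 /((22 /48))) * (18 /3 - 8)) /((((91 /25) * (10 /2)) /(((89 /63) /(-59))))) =541120 /1240239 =0.44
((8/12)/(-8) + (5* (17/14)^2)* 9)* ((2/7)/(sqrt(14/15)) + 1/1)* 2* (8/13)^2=65.04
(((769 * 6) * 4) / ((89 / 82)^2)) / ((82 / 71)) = 107450832 / 7921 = 13565.31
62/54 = 31/27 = 1.15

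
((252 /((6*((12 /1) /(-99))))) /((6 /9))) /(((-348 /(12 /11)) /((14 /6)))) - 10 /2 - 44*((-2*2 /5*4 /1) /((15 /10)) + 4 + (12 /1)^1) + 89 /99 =-35051041 /57420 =-610.43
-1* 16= -16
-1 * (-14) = 14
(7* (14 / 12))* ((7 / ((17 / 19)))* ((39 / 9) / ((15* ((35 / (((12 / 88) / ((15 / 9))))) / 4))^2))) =3458 / 32140625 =0.00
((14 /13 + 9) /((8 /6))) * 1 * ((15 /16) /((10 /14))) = 8253 /832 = 9.92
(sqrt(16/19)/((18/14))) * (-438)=-4088 * sqrt(19)/57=-312.62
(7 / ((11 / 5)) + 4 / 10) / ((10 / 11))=197 / 50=3.94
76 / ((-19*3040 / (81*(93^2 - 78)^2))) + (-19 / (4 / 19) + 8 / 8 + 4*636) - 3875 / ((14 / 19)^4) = -28612958150347 / 3649520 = -7840197.66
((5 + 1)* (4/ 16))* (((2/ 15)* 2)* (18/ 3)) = 12/ 5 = 2.40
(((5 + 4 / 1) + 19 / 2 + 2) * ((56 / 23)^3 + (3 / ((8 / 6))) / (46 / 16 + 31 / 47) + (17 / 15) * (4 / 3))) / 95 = 82447369409 / 23042168775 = 3.58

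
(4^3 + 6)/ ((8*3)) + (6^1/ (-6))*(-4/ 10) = 199/ 60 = 3.32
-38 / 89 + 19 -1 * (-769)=787.57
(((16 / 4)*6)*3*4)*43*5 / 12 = 5160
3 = 3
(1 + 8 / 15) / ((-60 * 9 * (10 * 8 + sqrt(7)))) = -92 / 2589165 + 23 * sqrt(7) / 51783300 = -0.00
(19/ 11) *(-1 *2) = -38/ 11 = -3.45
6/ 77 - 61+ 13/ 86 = -402425/ 6622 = -60.77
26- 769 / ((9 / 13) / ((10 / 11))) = -97396 / 99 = -983.80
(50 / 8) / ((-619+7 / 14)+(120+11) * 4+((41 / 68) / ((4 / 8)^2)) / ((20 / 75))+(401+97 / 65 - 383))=-27625 / 291559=-0.09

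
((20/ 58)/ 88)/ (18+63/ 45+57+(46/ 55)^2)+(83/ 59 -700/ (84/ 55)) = -729345509947/ 1596198744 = -456.93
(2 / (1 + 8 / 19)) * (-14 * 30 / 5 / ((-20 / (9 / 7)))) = 38 / 5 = 7.60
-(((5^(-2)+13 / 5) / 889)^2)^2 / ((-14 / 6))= 56924208 / 1707910539565234375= 0.00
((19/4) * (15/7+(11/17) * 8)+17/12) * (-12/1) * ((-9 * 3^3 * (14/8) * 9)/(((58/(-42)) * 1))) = -1186524045/986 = -1203371.24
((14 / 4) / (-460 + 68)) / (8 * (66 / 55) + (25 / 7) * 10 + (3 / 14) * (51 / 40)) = -5 / 25529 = -0.00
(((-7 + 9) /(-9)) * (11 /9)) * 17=-374 /81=-4.62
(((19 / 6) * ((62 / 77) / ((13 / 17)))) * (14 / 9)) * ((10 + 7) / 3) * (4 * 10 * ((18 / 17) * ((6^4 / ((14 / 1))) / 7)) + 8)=16697.21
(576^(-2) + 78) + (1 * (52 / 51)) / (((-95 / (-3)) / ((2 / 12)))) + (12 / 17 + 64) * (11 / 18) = 62984283727 / 535818240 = 117.55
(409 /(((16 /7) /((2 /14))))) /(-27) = -409 /432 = -0.95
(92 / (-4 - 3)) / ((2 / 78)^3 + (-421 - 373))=237276 / 14334565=0.02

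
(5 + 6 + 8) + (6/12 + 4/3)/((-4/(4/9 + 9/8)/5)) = 26617/1728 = 15.40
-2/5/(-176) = 1/440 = 0.00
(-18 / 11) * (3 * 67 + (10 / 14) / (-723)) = -6103536 / 18557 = -328.91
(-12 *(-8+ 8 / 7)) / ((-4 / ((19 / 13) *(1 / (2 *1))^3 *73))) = -24966 / 91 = -274.35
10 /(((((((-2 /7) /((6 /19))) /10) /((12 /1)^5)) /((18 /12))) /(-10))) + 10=7838208190 /19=412537273.16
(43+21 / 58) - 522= -27761 / 58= -478.64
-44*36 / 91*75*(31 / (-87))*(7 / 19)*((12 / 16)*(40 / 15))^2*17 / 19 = 83476800 / 136097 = 613.36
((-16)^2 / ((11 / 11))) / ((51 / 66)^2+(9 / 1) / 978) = 20196352 / 47833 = 422.23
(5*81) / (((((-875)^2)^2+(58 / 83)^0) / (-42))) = -8505 / 293090820313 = -0.00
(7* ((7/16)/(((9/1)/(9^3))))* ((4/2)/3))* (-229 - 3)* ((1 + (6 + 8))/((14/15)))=-1233225/2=-616612.50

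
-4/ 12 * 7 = -7/ 3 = -2.33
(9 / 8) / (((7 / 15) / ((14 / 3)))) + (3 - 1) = 53 / 4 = 13.25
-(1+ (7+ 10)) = -18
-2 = -2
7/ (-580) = -7/ 580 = -0.01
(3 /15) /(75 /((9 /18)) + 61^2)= 1 /19355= 0.00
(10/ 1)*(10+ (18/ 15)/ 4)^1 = 103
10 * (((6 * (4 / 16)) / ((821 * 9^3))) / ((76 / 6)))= 5 / 2527038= 0.00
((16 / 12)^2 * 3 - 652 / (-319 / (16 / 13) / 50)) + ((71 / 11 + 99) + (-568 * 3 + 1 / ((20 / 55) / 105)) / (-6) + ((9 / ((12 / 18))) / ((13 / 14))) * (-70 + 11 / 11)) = -4063141 / 7656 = -530.71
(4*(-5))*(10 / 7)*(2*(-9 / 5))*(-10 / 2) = -3600 / 7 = -514.29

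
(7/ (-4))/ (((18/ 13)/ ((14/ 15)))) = -637/ 540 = -1.18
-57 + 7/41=-2330/41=-56.83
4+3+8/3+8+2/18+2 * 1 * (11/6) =193/9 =21.44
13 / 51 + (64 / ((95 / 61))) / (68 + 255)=35177 / 92055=0.38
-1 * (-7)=7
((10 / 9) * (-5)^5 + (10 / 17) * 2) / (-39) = 531070 / 5967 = 89.00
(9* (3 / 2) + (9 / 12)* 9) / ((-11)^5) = -81 / 644204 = -0.00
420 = 420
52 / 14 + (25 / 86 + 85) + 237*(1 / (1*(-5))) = 125231 / 3010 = 41.60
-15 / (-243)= 5 / 81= 0.06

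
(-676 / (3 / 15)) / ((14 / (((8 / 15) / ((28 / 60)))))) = -13520 / 49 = -275.92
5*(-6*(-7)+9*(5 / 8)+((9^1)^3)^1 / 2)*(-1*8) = -16485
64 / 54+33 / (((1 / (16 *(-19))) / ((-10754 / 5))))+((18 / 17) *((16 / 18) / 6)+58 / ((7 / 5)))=346632390374 / 16065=21576868.37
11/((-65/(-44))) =484/65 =7.45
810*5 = 4050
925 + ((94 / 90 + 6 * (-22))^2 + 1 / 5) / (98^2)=1287444311 / 1389150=926.79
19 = 19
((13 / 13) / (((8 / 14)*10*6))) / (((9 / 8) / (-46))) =-161 / 135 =-1.19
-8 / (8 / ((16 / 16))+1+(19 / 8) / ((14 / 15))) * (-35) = 31360 / 1293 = 24.25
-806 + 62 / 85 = -68448 / 85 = -805.27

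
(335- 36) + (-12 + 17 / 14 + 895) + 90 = 17825 / 14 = 1273.21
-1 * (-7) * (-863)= -6041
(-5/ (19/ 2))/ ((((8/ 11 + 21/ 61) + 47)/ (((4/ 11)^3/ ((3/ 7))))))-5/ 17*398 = -117.06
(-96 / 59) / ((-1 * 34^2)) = 0.00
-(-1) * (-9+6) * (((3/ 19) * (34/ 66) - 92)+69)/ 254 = 7185/ 26543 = 0.27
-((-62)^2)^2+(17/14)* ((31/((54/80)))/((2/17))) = -2792637914/189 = -14775861.98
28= 28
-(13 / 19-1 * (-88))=-1685 / 19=-88.68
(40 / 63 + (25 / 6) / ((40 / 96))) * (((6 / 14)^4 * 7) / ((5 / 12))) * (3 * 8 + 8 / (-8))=332856 / 2401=138.63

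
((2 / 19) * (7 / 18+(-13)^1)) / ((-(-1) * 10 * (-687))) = 227 / 1174770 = 0.00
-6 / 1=-6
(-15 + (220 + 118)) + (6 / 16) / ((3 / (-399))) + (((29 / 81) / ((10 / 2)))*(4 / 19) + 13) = 17614783 / 61560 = 286.14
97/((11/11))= 97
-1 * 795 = -795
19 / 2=9.50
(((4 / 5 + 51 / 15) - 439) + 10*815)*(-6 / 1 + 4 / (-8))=-50148.80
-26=-26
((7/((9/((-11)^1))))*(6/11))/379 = -14/1137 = -0.01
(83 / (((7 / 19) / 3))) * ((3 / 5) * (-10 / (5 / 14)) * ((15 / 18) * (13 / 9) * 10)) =-410020 / 3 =-136673.33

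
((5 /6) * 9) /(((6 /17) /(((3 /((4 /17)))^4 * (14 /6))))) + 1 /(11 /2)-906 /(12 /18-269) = 11881360143767 /9067520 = 1310320.81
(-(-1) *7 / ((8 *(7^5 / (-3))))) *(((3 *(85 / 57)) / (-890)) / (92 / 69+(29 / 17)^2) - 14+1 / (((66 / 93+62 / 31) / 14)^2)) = -2842818071 / 1433959179744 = -0.00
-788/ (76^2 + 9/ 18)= -1576/ 11553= -0.14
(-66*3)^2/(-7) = -39204/7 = -5600.57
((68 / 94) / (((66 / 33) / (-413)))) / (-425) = 413 / 1175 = 0.35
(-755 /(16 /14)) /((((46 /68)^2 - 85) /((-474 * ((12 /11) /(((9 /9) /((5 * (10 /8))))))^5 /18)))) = -10605044091796875 /3497705618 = -3032000.19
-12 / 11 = -1.09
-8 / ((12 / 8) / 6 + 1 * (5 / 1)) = -32 / 21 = -1.52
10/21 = 0.48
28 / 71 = 0.39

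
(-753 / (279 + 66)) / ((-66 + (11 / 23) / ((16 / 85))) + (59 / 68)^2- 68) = 580312 / 34752225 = 0.02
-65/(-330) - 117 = -7709/66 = -116.80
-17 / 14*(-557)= 9469 / 14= 676.36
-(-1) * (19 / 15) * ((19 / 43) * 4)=1444 / 645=2.24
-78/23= -3.39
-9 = -9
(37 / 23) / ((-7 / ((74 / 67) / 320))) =-1369 / 1725920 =-0.00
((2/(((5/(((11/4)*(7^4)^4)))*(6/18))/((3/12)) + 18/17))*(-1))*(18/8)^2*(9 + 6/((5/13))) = -235.24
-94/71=-1.32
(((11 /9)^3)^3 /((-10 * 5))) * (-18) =2357947691 /1076168025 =2.19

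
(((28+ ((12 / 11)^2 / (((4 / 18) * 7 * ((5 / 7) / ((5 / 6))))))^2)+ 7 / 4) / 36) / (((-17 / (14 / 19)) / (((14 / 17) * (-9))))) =87657815 / 321574924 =0.27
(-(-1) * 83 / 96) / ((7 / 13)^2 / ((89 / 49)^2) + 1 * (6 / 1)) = 111107867 / 782356128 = 0.14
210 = 210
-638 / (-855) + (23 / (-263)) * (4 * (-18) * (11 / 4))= 4061464 / 224865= 18.06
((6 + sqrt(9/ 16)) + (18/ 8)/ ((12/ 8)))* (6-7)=-33/ 4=-8.25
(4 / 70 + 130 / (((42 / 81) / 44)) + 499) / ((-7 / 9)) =-3632103 / 245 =-14824.91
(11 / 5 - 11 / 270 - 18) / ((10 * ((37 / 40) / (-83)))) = 709982 / 4995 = 142.14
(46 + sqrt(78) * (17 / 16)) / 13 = 4.26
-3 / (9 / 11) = -11 / 3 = -3.67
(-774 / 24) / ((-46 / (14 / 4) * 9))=301 / 1104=0.27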